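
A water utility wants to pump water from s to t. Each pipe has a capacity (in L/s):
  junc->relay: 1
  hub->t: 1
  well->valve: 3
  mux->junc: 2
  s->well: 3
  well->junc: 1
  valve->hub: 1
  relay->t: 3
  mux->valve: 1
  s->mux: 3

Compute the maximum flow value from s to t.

2

Augment s->mux->valve->hub->t: bottleneck 1. Total 1.
Augment s->mux->junc->relay->t: bottleneck 1. Total 2.
No augmenting path remains in the residual graph.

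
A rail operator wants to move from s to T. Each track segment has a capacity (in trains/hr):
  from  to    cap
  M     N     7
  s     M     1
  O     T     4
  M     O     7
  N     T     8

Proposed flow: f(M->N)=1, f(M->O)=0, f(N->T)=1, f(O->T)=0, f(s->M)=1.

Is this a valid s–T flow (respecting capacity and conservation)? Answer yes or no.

Every edge has 0 ≤ f(e) ≤ cap(e).
At each intermediate node, inflow equals outflow.

Yes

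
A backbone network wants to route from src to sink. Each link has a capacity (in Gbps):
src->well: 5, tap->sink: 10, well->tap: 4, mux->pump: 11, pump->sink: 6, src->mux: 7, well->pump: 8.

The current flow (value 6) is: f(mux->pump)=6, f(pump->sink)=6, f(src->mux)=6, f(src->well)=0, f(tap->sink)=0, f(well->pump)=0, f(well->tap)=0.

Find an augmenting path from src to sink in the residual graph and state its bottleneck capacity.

Residual along src->well->tap->sink: src->well: 5, well->tap: 4, tap->sink: 10.
Bottleneck = min = 4.

src->well->tap->sink, bottleneck 4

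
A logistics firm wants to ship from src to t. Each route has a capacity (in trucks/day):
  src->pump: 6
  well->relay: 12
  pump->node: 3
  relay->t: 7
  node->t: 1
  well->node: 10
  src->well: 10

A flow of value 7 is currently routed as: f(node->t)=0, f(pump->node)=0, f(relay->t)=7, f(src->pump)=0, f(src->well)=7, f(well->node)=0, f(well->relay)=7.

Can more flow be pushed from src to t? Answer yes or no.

Yes

Residual path src->well->node->t has bottleneck 1 > 0.
Pushing 1 along it raises the flow to 8, so the given flow is not maximum.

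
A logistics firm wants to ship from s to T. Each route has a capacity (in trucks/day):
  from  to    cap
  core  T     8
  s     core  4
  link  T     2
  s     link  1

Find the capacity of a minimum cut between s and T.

Max flow = 5 (via 2 augmenting paths).
In the residual at optimum, the set reachable from s is {s}.
Cut edges: s->link (cap 1), s->core (cap 4). Sum = 5.

5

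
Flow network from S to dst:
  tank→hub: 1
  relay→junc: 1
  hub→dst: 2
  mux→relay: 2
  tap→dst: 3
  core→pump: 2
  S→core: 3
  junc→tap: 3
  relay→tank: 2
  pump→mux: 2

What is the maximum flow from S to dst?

Augment S→core→pump→mux→relay→junc→tap→dst: bottleneck 1. Total 1.
Augment S→core→pump→mux→relay→tank→hub→dst: bottleneck 1. Total 2.
No augmenting path remains in the residual graph.

2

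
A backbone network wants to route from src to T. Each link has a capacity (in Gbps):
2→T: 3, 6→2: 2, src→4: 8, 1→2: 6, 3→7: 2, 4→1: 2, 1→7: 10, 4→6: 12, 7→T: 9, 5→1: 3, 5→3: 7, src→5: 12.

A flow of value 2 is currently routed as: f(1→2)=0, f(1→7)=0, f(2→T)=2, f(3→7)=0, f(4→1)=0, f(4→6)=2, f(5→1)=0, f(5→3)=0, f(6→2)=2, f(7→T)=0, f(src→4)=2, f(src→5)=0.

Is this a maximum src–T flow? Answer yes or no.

No

Residual path src→4→1→2→T has bottleneck 1 > 0.
Pushing 1 along it raises the flow to 3, so the given flow is not maximum.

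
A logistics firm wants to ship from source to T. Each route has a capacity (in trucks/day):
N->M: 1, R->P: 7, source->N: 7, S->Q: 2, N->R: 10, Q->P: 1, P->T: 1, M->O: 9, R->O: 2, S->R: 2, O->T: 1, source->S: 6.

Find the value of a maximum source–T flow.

Augment source->N->M->O->T: bottleneck 1. Total 1.
Augment source->N->R->P->T: bottleneck 1. Total 2.
No augmenting path remains in the residual graph.

2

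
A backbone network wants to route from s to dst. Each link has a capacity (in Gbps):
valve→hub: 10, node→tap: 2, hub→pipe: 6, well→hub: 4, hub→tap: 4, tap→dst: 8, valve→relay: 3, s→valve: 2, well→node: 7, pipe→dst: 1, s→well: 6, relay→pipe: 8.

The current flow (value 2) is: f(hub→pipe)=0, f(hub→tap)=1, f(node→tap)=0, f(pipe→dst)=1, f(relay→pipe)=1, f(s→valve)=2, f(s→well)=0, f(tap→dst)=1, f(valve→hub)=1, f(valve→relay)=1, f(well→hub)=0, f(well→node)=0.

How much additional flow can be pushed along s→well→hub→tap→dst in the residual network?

Residual capacities along the path: s→well: 6, well→hub: 4, hub→tap: 3, tap→dst: 7.
Minimum is 3.

3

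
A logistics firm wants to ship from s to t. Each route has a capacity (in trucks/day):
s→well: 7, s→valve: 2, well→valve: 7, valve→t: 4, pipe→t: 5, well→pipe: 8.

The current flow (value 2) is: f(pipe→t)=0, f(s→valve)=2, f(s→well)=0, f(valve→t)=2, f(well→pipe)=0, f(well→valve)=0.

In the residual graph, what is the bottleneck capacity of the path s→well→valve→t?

Residual capacities along the path: s→well: 7, well→valve: 7, valve→t: 2.
Minimum is 2.

2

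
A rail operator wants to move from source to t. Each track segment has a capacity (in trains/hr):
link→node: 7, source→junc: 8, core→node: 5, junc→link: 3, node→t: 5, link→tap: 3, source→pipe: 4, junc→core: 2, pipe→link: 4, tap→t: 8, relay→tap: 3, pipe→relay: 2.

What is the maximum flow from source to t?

Augment source→junc→core→node→t: bottleneck 2. Total 2.
Augment source→junc→link→node→t: bottleneck 3. Total 5.
Augment source→pipe→link→tap→t: bottleneck 3. Total 8.
Augment source→pipe→relay→tap→t: bottleneck 1. Total 9.
No augmenting path remains in the residual graph.

9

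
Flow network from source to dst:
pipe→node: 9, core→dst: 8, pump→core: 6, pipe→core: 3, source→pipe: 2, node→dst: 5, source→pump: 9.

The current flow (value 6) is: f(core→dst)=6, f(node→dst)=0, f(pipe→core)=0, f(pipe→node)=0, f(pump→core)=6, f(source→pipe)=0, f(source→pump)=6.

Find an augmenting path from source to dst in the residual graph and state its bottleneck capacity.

source→pipe→core→dst, bottleneck 2

Residual along source→pipe→core→dst: source→pipe: 2, pipe→core: 3, core→dst: 2.
Bottleneck = min = 2.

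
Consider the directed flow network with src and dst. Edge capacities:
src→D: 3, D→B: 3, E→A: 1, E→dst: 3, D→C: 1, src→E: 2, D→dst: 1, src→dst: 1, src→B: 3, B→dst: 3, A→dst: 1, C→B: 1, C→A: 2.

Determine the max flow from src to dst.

8

Augment src→dst: bottleneck 1. Total 1.
Augment src→D→dst: bottleneck 1. Total 2.
Augment src→E→dst: bottleneck 2. Total 4.
Augment src→B→dst: bottleneck 3. Total 7.
Augment src→D→C→A→dst: bottleneck 1. Total 8.
No augmenting path remains in the residual graph.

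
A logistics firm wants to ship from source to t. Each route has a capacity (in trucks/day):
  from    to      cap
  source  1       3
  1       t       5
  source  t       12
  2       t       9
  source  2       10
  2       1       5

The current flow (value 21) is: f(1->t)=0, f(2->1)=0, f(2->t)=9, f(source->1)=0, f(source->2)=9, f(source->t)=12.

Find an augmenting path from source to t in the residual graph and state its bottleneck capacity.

Residual along source->1->t: source->1: 3, 1->t: 5.
Bottleneck = min = 3.

source->1->t, bottleneck 3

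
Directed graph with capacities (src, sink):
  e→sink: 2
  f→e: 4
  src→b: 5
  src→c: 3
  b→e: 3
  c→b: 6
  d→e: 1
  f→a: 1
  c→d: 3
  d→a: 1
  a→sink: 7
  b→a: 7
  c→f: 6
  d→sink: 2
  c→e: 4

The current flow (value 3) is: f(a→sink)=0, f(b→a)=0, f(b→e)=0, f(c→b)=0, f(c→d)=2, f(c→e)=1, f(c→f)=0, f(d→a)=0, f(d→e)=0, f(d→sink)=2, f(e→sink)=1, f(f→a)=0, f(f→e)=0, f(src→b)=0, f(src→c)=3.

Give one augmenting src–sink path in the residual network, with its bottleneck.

Residual along src→b→a→sink: src→b: 5, b→a: 7, a→sink: 7.
Bottleneck = min = 5.

src→b→a→sink, bottleneck 5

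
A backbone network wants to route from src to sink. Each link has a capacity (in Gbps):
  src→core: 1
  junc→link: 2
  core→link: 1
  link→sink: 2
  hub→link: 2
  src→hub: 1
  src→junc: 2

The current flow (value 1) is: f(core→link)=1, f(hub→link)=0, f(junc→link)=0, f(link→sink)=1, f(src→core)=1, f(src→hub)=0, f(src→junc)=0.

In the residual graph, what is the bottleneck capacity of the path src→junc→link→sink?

1

Residual capacities along the path: src→junc: 2, junc→link: 2, link→sink: 1.
Minimum is 1.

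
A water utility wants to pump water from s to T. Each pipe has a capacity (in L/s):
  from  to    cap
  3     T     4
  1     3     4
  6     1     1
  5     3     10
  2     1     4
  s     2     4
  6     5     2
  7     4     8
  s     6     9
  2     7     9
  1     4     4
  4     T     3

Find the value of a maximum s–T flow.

Augment s→6→5→3→T: bottleneck 2. Total 2.
Augment s→6→1→3→T: bottleneck 1. Total 3.
Augment s→2→1→3→T: bottleneck 1. Total 4.
Augment s→2→1→4→T: bottleneck 3. Total 7.
No augmenting path remains in the residual graph.

7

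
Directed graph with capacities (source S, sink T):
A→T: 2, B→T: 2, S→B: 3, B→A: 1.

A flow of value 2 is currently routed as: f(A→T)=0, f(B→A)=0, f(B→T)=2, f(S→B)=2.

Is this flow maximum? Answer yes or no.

No

Residual path S→B→A→T has bottleneck 1 > 0.
Pushing 1 along it raises the flow to 3, so the given flow is not maximum.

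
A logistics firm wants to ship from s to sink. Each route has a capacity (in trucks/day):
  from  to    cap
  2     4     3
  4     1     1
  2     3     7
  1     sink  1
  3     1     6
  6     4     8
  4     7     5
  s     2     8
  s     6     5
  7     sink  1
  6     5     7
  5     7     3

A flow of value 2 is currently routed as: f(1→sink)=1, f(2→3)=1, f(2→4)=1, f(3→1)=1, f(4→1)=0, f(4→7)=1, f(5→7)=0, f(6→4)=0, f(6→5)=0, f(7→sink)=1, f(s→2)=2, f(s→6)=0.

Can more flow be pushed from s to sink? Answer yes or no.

No

Residual reachable from s: {1, 2, 3, 4, 5, 6, 7, s}; sink is not reachable.
Saturated cut: 1→sink, 7→sink with total capacity 2 = current flow value. Flow is maximum.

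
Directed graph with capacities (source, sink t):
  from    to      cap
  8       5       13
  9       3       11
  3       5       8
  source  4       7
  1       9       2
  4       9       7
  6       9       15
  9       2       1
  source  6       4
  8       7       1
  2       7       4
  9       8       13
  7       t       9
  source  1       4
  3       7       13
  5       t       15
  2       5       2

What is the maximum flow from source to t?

13

Augment source->1->9->8->5->t: bottleneck 2. Total 2.
Augment source->4->9->8->5->t: bottleneck 7. Total 9.
Augment source->6->9->8->5->t: bottleneck 4. Total 13.
No augmenting path remains in the residual graph.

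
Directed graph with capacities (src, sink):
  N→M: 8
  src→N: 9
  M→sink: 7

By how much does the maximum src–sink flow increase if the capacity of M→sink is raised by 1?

1

Original max flow = 7.
After raising cap(M→sink), augmenting paths through that edge carry 1 more unit.
New max flow = 8. Increase = 1.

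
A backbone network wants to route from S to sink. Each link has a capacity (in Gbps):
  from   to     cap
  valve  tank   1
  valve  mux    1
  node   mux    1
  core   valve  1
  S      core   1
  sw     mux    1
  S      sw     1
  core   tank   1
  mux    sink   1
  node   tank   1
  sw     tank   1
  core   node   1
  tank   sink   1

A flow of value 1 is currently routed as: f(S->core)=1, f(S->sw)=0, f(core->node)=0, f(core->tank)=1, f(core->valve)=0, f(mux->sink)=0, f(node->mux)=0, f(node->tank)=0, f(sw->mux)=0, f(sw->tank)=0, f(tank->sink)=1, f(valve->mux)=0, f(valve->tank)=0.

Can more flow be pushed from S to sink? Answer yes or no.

Yes

Residual path S->sw->mux->sink has bottleneck 1 > 0.
Pushing 1 along it raises the flow to 2, so the given flow is not maximum.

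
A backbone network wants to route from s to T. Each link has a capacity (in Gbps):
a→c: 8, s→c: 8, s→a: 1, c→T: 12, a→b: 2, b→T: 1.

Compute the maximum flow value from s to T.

9

Augment s→c→T: bottleneck 8. Total 8.
Augment s→a→c→T: bottleneck 1. Total 9.
No augmenting path remains in the residual graph.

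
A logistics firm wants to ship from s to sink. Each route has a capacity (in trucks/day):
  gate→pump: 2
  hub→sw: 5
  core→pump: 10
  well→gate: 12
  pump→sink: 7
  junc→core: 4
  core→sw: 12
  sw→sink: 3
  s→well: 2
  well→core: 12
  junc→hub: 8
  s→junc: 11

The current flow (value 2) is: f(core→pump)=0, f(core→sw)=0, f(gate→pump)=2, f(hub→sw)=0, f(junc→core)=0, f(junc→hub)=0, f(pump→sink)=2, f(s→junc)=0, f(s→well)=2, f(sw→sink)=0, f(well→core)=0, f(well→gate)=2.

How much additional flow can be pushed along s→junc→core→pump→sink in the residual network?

4

Residual capacities along the path: s→junc: 11, junc→core: 4, core→pump: 10, pump→sink: 5.
Minimum is 4.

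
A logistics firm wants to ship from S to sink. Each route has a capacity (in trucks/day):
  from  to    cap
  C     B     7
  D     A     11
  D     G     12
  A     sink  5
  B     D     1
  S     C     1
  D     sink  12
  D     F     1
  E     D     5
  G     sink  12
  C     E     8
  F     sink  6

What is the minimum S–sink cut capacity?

1

Max flow = 1 (via 1 augmenting path).
In the residual at optimum, the set reachable from S is {S}.
Cut edges: S->C (cap 1). Sum = 1.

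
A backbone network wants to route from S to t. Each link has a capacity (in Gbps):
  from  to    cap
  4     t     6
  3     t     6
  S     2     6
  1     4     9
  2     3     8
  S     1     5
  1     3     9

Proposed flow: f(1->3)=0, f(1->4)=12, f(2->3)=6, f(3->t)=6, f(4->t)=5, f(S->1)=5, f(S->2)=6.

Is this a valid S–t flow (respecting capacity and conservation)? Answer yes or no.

No

Capacity violated on 1->4: flow 12 > capacity 9.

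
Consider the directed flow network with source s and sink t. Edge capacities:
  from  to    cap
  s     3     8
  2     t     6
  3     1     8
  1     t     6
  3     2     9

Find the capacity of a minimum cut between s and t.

8

Max flow = 8 (via 2 augmenting paths).
In the residual at optimum, the set reachable from s is {s}.
Cut edges: s→3 (cap 8). Sum = 8.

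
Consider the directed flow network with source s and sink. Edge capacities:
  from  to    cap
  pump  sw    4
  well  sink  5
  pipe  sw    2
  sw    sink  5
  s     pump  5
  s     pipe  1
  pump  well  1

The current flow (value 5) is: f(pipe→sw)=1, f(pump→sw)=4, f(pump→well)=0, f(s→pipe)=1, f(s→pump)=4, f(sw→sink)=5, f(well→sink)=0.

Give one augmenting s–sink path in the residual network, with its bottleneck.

s→pump→well→sink, bottleneck 1

Residual along s→pump→well→sink: s→pump: 1, pump→well: 1, well→sink: 5.
Bottleneck = min = 1.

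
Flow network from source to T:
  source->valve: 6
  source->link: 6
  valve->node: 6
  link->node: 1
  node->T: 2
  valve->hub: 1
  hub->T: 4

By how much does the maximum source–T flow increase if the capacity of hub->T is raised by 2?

Original max flow = 3.
Edge hub->T does not cross the min cut (source side {link, node, source, valve}), so extra capacity there cannot help.
New max flow = 3. Increase = 0.

0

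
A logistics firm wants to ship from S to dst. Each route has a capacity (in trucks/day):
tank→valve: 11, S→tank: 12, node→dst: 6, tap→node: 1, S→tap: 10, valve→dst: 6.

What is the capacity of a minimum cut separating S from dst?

Max flow = 7 (via 2 augmenting paths).
In the residual at optimum, the set reachable from S is {S, tank, tap, valve}.
Cut edges: tap→node (cap 1), valve→dst (cap 6). Sum = 7.

7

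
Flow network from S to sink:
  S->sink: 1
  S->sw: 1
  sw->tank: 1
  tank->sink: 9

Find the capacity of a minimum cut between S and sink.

2

Max flow = 2 (via 2 augmenting paths).
In the residual at optimum, the set reachable from S is {S}.
Cut edges: S->sw (cap 1), S->sink (cap 1). Sum = 2.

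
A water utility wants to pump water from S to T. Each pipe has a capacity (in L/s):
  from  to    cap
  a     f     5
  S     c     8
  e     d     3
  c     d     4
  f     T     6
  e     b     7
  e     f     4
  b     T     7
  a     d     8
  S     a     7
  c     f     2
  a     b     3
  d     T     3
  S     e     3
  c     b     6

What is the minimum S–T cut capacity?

Max flow = 16 (via 6 augmenting paths).
In the residual at optimum, the set reachable from S is {S, a, b, c, d, e, f}.
Cut edges: b→T (cap 7), f→T (cap 6), d→T (cap 3). Sum = 16.

16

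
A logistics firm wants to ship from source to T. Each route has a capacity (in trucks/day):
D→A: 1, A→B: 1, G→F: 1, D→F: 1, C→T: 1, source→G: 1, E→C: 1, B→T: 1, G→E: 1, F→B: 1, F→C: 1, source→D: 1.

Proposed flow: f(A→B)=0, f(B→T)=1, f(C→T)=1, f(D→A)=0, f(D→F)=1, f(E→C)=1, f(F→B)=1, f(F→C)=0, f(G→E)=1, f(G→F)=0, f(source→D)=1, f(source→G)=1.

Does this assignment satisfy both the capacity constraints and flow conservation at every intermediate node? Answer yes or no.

Yes

Every edge has 0 ≤ f(e) ≤ cap(e).
At each intermediate node, inflow equals outflow.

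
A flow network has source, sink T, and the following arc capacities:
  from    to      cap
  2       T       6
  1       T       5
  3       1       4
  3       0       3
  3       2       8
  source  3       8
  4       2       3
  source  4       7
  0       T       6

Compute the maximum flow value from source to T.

Augment source->3->0->T: bottleneck 3. Total 3.
Augment source->3->1->T: bottleneck 4. Total 7.
Augment source->3->2->T: bottleneck 1. Total 8.
Augment source->4->2->T: bottleneck 3. Total 11.
No augmenting path remains in the residual graph.

11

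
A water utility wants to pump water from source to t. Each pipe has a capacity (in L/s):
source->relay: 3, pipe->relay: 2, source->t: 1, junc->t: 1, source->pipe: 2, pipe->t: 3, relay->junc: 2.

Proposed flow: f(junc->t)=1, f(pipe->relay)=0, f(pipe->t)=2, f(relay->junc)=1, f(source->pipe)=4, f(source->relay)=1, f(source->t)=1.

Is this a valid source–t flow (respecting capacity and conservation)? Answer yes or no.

No

Capacity violated on source->pipe: flow 4 > capacity 2.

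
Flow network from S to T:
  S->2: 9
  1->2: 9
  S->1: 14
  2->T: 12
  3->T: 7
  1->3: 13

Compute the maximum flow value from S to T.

Augment S->2->T: bottleneck 9. Total 9.
Augment S->1->3->T: bottleneck 7. Total 16.
Augment S->1->2->T: bottleneck 3. Total 19.
No augmenting path remains in the residual graph.

19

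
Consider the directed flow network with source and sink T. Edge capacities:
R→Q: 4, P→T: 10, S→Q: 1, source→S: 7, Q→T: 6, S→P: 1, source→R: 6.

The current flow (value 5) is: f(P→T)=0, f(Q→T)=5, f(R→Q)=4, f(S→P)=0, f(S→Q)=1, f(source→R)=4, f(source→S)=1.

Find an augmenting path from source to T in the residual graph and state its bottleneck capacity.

Residual along source→S→P→T: source→S: 6, S→P: 1, P→T: 10.
Bottleneck = min = 1.

source→S→P→T, bottleneck 1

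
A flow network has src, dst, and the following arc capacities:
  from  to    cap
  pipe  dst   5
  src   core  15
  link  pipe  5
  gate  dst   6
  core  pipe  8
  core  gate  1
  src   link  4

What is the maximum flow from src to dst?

Augment src→link→pipe→dst: bottleneck 4. Total 4.
Augment src→core→pipe→dst: bottleneck 1. Total 5.
Augment src→core→gate→dst: bottleneck 1. Total 6.
No augmenting path remains in the residual graph.

6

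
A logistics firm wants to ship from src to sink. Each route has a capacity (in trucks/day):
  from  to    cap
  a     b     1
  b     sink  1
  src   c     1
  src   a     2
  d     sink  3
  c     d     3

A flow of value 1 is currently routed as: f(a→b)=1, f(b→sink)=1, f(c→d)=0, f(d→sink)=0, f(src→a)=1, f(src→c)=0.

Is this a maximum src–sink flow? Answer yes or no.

Residual path src→c→d→sink has bottleneck 1 > 0.
Pushing 1 along it raises the flow to 2, so the given flow is not maximum.

No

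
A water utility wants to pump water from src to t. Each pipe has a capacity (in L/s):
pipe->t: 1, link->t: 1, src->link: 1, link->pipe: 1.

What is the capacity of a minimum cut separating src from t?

1

Max flow = 1 (via 1 augmenting path).
In the residual at optimum, the set reachable from src is {src}.
Cut edges: src->link (cap 1). Sum = 1.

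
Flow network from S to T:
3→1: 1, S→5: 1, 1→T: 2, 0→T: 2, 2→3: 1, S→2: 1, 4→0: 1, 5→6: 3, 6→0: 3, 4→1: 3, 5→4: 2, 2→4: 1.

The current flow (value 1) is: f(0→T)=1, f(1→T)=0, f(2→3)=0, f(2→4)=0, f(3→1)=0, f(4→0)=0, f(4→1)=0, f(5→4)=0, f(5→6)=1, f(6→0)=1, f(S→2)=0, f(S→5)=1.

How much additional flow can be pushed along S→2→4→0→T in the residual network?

Residual capacities along the path: S→2: 1, 2→4: 1, 4→0: 1, 0→T: 1.
Minimum is 1.

1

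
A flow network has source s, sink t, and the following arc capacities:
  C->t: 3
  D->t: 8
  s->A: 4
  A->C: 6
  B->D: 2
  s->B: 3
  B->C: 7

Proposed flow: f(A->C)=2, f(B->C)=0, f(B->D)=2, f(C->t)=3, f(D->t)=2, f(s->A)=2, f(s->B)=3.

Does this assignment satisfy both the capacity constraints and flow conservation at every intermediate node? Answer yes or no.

Conservation fails at B: inflow 3 ≠ outflow 2.

No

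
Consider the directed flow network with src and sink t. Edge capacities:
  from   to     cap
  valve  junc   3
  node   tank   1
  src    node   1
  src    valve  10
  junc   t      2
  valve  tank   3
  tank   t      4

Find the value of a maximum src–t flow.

6

Augment src->node->tank->t: bottleneck 1. Total 1.
Augment src->valve->tank->t: bottleneck 3. Total 4.
Augment src->valve->junc->t: bottleneck 2. Total 6.
No augmenting path remains in the residual graph.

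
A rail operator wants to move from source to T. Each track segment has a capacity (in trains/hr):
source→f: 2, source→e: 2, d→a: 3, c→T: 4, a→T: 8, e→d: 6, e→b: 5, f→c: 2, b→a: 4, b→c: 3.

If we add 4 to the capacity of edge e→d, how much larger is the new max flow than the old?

Original max flow = 4.
Edge e→d does not cross the min cut (source side {source}), so extra capacity there cannot help.
New max flow = 4. Increase = 0.

0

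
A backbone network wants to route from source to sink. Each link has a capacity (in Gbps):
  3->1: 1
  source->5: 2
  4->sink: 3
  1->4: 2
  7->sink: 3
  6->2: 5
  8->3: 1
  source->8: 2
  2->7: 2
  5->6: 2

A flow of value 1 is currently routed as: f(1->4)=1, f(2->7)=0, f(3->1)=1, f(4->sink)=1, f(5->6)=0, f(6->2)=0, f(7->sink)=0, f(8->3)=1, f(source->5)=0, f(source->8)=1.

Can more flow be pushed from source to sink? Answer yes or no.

Yes

Residual path source->5->6->2->7->sink has bottleneck 2 > 0.
Pushing 2 along it raises the flow to 3, so the given flow is not maximum.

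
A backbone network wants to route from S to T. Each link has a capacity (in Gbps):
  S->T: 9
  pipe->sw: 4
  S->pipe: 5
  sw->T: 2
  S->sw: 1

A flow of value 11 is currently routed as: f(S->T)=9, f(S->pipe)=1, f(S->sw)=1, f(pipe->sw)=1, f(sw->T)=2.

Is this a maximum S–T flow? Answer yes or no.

Residual reachable from S: {S, pipe, sw}; T is not reachable.
Saturated cut: S->T, sw->T with total capacity 11 = current flow value. Flow is maximum.

Yes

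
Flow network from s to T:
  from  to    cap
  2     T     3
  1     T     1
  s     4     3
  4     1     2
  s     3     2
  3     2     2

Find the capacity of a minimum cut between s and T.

Max flow = 3 (via 2 augmenting paths).
In the residual at optimum, the set reachable from s is {1, 4, s}.
Cut edges: s->3 (cap 2), 1->T (cap 1). Sum = 3.

3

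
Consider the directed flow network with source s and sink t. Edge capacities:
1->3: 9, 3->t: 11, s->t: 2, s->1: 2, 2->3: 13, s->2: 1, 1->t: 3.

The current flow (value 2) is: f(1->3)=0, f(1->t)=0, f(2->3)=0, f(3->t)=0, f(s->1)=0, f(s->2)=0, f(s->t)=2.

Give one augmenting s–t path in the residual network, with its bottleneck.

Residual along s->1->t: s->1: 2, 1->t: 3.
Bottleneck = min = 2.

s->1->t, bottleneck 2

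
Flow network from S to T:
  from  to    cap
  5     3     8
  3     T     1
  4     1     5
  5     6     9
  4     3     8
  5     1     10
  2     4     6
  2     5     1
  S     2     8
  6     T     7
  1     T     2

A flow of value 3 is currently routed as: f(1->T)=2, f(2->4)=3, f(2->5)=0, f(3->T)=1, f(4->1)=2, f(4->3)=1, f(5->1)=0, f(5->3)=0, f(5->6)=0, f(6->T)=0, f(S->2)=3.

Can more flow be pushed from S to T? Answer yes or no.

Yes

Residual path S->2->5->6->T has bottleneck 1 > 0.
Pushing 1 along it raises the flow to 4, so the given flow is not maximum.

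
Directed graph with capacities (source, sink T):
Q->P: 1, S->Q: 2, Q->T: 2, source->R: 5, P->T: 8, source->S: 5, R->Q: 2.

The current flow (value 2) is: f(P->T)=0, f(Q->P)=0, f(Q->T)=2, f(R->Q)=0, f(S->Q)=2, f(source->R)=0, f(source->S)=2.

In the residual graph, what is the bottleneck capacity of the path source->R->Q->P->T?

Residual capacities along the path: source->R: 5, R->Q: 2, Q->P: 1, P->T: 8.
Minimum is 1.

1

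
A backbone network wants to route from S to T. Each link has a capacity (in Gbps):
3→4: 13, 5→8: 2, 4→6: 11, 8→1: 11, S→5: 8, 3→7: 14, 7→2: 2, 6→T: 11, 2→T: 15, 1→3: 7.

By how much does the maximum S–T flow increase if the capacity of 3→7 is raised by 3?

0

Original max flow = 2.
Edge 3→7 does not cross the min cut (source side {5, S}), so extra capacity there cannot help.
New max flow = 2. Increase = 0.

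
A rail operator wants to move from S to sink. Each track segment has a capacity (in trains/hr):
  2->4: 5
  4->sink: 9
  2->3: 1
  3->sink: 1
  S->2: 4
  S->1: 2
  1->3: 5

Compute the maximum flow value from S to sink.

5

Augment S->1->3->sink: bottleneck 1. Total 1.
Augment S->2->4->sink: bottleneck 4. Total 5.
No augmenting path remains in the residual graph.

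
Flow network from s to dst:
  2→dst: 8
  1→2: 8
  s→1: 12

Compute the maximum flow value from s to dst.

Augment s→1→2→dst: bottleneck 8. Total 8.
No augmenting path remains in the residual graph.

8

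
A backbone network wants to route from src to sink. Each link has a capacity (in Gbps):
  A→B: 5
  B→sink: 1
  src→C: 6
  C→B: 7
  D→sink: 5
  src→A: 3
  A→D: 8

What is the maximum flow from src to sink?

Augment src→A→D→sink: bottleneck 3. Total 3.
Augment src→C→B→sink: bottleneck 1. Total 4.
No augmenting path remains in the residual graph.

4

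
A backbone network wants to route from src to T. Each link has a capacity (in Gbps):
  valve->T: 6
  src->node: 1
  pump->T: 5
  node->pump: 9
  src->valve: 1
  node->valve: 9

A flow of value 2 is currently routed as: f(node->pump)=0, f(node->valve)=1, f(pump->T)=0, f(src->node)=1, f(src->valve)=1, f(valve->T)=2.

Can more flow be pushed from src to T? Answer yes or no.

No

Residual reachable from src: {src}; T is not reachable.
Saturated cut: src->node, src->valve with total capacity 2 = current flow value. Flow is maximum.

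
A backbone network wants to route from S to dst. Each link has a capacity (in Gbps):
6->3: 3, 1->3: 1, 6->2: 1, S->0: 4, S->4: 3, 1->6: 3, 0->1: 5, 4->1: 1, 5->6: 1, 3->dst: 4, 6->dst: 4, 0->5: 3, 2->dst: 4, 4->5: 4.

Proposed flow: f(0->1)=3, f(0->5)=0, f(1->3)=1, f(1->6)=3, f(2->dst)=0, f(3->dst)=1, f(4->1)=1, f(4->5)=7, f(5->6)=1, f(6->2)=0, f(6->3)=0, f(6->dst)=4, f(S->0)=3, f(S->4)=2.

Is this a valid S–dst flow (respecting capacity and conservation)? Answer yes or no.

No

Capacity violated on 4->5: flow 7 > capacity 4.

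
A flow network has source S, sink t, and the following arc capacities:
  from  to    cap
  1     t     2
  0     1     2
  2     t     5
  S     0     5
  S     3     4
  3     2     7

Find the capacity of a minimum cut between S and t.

6

Max flow = 6 (via 2 augmenting paths).
In the residual at optimum, the set reachable from S is {0, S}.
Cut edges: 0->1 (cap 2), S->3 (cap 4). Sum = 6.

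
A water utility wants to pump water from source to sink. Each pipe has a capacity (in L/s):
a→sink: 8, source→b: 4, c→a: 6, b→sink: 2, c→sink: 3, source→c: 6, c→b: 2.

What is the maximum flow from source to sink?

Augment source→c→sink: bottleneck 3. Total 3.
Augment source→b→sink: bottleneck 2. Total 5.
Augment source→c→a→sink: bottleneck 3. Total 8.
No augmenting path remains in the residual graph.

8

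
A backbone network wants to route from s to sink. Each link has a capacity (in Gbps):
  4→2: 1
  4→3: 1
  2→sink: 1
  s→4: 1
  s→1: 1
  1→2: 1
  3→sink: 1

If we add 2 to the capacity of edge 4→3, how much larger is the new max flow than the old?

0

Original max flow = 2.
Edge 4→3 does not cross the min cut (source side {s}), so extra capacity there cannot help.
New max flow = 2. Increase = 0.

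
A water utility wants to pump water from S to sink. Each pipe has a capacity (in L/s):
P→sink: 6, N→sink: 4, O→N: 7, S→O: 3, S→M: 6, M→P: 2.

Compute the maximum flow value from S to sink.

5

Augment S→M→P→sink: bottleneck 2. Total 2.
Augment S→O→N→sink: bottleneck 3. Total 5.
No augmenting path remains in the residual graph.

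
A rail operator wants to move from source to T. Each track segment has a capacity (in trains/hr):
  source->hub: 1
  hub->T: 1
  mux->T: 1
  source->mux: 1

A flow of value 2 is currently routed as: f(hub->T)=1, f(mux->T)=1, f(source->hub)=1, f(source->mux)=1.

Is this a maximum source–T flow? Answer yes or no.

Yes

Residual reachable from source: {source}; T is not reachable.
Saturated cut: source->mux, source->hub with total capacity 2 = current flow value. Flow is maximum.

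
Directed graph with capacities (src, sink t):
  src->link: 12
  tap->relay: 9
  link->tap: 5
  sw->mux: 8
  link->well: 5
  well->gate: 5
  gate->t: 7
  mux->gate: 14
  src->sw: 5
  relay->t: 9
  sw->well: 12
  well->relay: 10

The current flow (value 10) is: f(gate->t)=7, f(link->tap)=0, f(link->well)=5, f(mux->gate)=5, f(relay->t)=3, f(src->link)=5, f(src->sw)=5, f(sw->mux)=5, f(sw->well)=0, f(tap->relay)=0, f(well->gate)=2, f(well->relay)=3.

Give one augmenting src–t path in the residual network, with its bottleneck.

src->link->tap->relay->t, bottleneck 5

Residual along src->link->tap->relay->t: src->link: 7, link->tap: 5, tap->relay: 9, relay->t: 6.
Bottleneck = min = 5.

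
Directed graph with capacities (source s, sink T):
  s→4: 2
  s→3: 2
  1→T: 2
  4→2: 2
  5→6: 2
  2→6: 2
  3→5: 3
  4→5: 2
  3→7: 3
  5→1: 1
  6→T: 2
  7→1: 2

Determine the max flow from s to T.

Augment s→3→7→1→T: bottleneck 2. Total 2.
Augment s→4→5→6→T: bottleneck 2. Total 4.
No augmenting path remains in the residual graph.

4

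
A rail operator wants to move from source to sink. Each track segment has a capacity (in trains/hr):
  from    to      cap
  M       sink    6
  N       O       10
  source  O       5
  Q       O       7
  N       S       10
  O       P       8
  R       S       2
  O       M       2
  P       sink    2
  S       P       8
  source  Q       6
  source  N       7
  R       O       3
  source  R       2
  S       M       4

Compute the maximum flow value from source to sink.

8

Augment source→O→M→sink: bottleneck 2. Total 2.
Augment source→O→P→sink: bottleneck 2. Total 4.
Augment source→N→S→M→sink: bottleneck 4. Total 8.
No augmenting path remains in the residual graph.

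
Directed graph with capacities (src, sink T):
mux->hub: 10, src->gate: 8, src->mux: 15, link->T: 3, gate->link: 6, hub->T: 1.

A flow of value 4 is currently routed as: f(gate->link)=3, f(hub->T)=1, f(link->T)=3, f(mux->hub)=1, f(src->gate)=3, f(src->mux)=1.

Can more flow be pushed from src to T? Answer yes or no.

No

Residual reachable from src: {gate, hub, link, mux, src}; T is not reachable.
Saturated cut: link->T, hub->T with total capacity 4 = current flow value. Flow is maximum.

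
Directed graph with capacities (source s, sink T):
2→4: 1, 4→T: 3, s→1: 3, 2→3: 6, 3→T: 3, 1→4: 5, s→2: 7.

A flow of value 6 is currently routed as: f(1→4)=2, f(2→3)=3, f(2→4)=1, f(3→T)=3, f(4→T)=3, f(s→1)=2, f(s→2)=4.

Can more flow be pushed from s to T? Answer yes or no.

Residual reachable from s: {1, 2, 3, 4, s}; T is not reachable.
Saturated cut: 3→T, 4→T with total capacity 6 = current flow value. Flow is maximum.

No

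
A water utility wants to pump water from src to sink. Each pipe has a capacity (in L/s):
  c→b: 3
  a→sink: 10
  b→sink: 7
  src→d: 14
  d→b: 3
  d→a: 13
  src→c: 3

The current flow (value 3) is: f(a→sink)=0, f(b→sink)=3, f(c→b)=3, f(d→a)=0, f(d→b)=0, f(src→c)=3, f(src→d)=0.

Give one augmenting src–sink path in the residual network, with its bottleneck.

Residual along src→d→b→sink: src→d: 14, d→b: 3, b→sink: 4.
Bottleneck = min = 3.

src→d→b→sink, bottleneck 3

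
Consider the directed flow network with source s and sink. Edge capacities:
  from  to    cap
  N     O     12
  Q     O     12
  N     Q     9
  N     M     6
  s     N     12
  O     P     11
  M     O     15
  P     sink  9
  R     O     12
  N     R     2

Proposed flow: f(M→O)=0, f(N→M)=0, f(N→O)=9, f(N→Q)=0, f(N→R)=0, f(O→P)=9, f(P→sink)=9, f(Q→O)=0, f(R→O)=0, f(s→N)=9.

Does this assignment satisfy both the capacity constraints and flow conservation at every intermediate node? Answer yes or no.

Yes

Every edge has 0 ≤ f(e) ≤ cap(e).
At each intermediate node, inflow equals outflow.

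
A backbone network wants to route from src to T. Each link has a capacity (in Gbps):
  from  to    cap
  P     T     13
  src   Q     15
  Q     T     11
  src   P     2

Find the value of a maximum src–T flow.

13

Augment src→P→T: bottleneck 2. Total 2.
Augment src→Q→T: bottleneck 11. Total 13.
No augmenting path remains in the residual graph.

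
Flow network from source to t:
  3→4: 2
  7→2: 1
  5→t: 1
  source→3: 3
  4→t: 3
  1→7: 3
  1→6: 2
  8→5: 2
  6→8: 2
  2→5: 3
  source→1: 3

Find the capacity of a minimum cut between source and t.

Max flow = 3 (via 2 augmenting paths).
In the residual at optimum, the set reachable from source is {1, 2, 3, 5, 6, 7, 8, source}.
Cut edges: 3→4 (cap 2), 5→t (cap 1). Sum = 3.

3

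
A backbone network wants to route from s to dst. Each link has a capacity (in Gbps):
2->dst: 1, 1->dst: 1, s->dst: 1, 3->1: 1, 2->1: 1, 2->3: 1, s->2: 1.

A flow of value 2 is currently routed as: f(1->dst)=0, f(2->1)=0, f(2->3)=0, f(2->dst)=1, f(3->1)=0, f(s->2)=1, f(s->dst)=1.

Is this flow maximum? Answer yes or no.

Yes

Residual reachable from s: {s}; dst is not reachable.
Saturated cut: s->2, s->dst with total capacity 2 = current flow value. Flow is maximum.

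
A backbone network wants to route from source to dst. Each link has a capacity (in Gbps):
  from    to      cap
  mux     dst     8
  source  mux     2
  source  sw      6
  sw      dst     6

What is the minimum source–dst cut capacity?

8

Max flow = 8 (via 2 augmenting paths).
In the residual at optimum, the set reachable from source is {source}.
Cut edges: source→mux (cap 2), source→sw (cap 6). Sum = 8.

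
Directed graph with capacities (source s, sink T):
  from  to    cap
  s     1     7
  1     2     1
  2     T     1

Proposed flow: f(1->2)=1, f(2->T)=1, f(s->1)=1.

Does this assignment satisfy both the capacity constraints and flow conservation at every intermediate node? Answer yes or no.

Yes

Every edge has 0 ≤ f(e) ≤ cap(e).
At each intermediate node, inflow equals outflow.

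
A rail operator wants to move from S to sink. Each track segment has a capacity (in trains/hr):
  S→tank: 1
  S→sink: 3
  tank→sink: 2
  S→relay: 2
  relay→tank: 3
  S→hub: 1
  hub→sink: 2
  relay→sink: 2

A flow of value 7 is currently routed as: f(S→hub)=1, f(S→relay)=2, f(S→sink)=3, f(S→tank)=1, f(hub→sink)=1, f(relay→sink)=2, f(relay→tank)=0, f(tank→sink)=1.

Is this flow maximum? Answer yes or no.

Residual reachable from S: {S}; sink is not reachable.
Saturated cut: S→relay, S→hub, S→tank, S→sink with total capacity 7 = current flow value. Flow is maximum.

Yes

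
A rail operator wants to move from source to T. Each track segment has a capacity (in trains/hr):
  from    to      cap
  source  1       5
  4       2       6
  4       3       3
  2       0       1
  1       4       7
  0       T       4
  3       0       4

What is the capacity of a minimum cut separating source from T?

Max flow = 4 (via 2 augmenting paths).
In the residual at optimum, the set reachable from source is {1, 2, 4, source}.
Cut edges: 4->3 (cap 3), 2->0 (cap 1). Sum = 4.

4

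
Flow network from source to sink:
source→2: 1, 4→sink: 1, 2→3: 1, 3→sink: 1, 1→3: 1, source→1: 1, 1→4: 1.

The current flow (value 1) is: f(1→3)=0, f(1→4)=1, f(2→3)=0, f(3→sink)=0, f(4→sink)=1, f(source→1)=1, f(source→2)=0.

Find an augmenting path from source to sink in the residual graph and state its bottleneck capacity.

source→2→3→sink, bottleneck 1

Residual along source→2→3→sink: source→2: 1, 2→3: 1, 3→sink: 1.
Bottleneck = min = 1.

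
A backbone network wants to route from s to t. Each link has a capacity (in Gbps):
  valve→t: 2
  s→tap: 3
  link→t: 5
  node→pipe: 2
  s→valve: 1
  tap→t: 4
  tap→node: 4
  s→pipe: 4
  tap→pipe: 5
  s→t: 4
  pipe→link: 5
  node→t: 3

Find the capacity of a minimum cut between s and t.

Max flow = 12 (via 4 augmenting paths).
In the residual at optimum, the set reachable from s is {s}.
Cut edges: s→tap (cap 3), s→valve (cap 1), s→pipe (cap 4), s→t (cap 4). Sum = 12.

12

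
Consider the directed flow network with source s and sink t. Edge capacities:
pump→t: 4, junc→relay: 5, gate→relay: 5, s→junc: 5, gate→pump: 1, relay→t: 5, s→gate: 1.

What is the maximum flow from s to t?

Augment s→gate→pump→t: bottleneck 1. Total 1.
Augment s→junc→relay→t: bottleneck 5. Total 6.
No augmenting path remains in the residual graph.

6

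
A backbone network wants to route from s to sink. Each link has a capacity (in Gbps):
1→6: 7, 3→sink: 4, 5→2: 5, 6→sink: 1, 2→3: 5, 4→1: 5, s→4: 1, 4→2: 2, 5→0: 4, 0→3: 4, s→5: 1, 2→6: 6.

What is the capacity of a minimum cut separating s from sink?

Max flow = 2 (via 2 augmenting paths).
In the residual at optimum, the set reachable from s is {s}.
Cut edges: s→4 (cap 1), s→5 (cap 1). Sum = 2.

2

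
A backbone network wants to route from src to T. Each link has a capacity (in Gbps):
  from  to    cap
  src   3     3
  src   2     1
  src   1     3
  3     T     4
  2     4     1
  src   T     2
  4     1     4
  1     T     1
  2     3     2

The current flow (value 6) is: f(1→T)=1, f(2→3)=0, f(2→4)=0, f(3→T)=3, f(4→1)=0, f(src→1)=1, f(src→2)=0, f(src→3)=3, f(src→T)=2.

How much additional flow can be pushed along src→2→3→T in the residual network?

1

Residual capacities along the path: src→2: 1, 2→3: 2, 3→T: 1.
Minimum is 1.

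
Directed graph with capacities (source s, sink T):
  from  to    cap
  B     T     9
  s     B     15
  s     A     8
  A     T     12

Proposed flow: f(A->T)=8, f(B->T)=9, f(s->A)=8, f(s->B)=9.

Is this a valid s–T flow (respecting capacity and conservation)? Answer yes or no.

Every edge has 0 ≤ f(e) ≤ cap(e).
At each intermediate node, inflow equals outflow.

Yes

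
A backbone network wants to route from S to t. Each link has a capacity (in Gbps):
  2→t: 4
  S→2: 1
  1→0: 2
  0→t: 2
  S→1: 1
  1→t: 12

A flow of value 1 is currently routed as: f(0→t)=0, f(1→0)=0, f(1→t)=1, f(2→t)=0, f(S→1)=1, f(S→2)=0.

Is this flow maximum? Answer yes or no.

No

Residual path S→2→t has bottleneck 1 > 0.
Pushing 1 along it raises the flow to 2, so the given flow is not maximum.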